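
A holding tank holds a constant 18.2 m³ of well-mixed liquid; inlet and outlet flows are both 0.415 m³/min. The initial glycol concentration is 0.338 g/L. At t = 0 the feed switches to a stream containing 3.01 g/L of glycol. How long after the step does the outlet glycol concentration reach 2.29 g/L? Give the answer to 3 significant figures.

57.5 min

Accumulation = in − out for the solute gives V dC/dt = Q(C_in − C), so τ = V/Q = 43.855 min.
C(t) = C_in + (C₀ − C_in) e^(−t/τ). Set C = 2.29 and solve for t:
e^(−t/τ) = (C − C_in)/(C₀ − C_in) = (2.29 − 3.01)/(0.338 − 3.01) = 0.26946
t = −τ ln(…) = 43.855 × 1.3113 = 57.509 min.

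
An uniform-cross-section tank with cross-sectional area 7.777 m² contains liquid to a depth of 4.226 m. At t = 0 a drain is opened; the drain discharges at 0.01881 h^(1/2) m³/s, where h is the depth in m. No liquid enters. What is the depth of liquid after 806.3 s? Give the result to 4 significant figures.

Mass balance (ρ constant): A dh/dt = −0.01881 √h.
This is separable: 2 d(√h)/dt = −0.01881/A, so √h = √h₀ − (0.01881/(2A)) t.
√h = √4.226 − 0.01881·806.3/(2·7.777) = 2.05572 − 0.975087 = 1.08064.
h = 1.08064² = 1.16778 m.

1.168 m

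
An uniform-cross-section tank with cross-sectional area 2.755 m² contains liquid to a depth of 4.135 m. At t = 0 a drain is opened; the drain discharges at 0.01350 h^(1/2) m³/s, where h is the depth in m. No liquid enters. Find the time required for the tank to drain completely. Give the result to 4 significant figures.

Unsteady balance on liquid volume: A dh/dt = −0.01350 √h.
∫ h^(−1/2) dh = −(0.01350/A) ∫ dt, giving 2√h = 2√h₀ − (0.01350/A) t.
Tank is empty when √h = 0: t_empty = 2A√h₀/0.01350.
t_empty = 2·2.755·√4.135/0.01350 = 5.51000·2.03347/0.01350 = 829.957 s.

830.0 s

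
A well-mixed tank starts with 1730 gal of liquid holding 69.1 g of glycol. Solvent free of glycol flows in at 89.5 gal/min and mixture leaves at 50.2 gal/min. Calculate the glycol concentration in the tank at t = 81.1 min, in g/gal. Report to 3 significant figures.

0.00370 g/gal

Total volume: dV/dt = Q_in − Q_out = 39.300 gal/min, so V(t) = 1730 + 39.300 t and V(81.1) = 4917.2 gal.
Species balance (pure solvent in): dm/dt = −Q_out · m/V(t).
Separate: dm/m = −Q_out dt/V(t) ⇒ ln(m/m₀) = −(Q_out/(Q_in−Q_out)) ln(V/V₀).
m = m₀ (V₀/V)^(Q_out/(Q_in−Q_out)) = 69.1 × (1730/4917.2)^(1.2774) = 18.196 g.
C = m/V = 18.196/4917.2 = 0.0037005 g/gal.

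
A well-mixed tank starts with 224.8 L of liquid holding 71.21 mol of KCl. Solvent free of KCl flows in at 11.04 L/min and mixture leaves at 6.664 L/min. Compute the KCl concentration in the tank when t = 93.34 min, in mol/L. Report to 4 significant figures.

Total volume: dV/dt = Q_in − Q_out = 4.37600 L/min, so V(t) = 224.8 + 4.37600 t and V(93.34) = 633.256 L.
No KCl enters, so dm/dt = −Q_out · (m/V).
Separate: dm/m = −Q_out dt/V(t) ⇒ ln(m/m₀) = −(Q_out/(Q_in−Q_out)) ln(V/V₀).
m = m₀ (V₀/V)^(Q_out/(Q_in−Q_out)) = 71.21 × (224.8/633.256)^(1.52285) = 14.7092 mol.
C = m/V = 14.7092/633.256 = 0.0232279 mol/L.

0.02323 mol/L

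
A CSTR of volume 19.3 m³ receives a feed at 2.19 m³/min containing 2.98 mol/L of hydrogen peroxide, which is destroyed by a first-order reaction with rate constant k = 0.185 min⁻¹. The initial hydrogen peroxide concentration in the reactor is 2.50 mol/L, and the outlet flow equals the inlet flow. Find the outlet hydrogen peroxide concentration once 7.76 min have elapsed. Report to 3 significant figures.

Accumulation = in − out − consumed: V dC/dt = Q C_in − Q C − k V C.
This is linear with rate a = Q/V + k = 0.29847 min⁻¹.
C_ss = Q C_in/(Q + kV) = 1.1329 mol/L; C(t) = C_ss + (C₀ − C_ss) e^(−a t).
C(7.76) = 1.1329 + (1.3671)·e^(−0.29847·7.76) = 1.1329 + (1.3671)·0.098654 = 1.2678 mol/L.

1.27 mol/L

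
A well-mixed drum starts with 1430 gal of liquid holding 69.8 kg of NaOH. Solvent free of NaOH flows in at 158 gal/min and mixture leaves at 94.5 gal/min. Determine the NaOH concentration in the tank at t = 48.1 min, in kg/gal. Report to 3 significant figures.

0.00284 kg/gal

Total volume: dV/dt = Q_in − Q_out = 63.500 gal/min, so V(t) = 1430 + 63.500 t and V(48.1) = 4484.4 gal.
Solute balance: dm/dt = 0 − Q_out C = −Q_out m/V(t).
dm/m = −Q_out dt/(V₀ + 63.500 t); integrating gives ln(m/m₀) = −(Q_out/(Q_in−Q_out)) ln(V/V₀).
m = m₀ (V₀/V)^(Q_out/(Q_in−Q_out)) = 69.8 × (1430/4484.4)^(1.4882) = 12.740 kg.
C = m/V = 12.740/4484.4 = 0.0028410 kg/gal.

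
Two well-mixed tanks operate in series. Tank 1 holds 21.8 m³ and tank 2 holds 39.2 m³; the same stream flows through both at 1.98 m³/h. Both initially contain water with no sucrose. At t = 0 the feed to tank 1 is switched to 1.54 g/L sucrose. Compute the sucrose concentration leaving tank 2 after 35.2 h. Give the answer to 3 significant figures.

1.03 g/L

Each tank obeys Vᵢ dCᵢ/dt = Q(Cᵢ₋₁ − Cᵢ), so τᵢ = Vᵢ/Q.
τ₁ = 21.8/1.98 = 11.010 h; τ₂ = 39.2/1.98 = 19.798 h.
Solving the cascade with C₁(0)=C₂(0)=0 gives C₂(t) = C_in[1 − (τ₁ e^(−t/τ₁) − τ₂ e^(−t/τ₂))/(τ₁ − τ₂)].
At t = 35.2: e^(−t/τ₁) = 0.040882, e^(−t/τ₂) = 0.16898.
C₂ = 1.54·[1 − (11.010·0.040882 − 19.798·0.16898)/(-8.7879)] = 1.54·0.67052 = 1.0326 g/L.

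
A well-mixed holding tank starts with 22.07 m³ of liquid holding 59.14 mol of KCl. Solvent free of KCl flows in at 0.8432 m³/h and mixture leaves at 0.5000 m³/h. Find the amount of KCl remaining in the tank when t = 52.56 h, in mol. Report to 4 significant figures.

24.77 mol

Total volume: dV/dt = Q_in − Q_out = 0.343200 m³/h, so V(t) = 22.07 + 0.343200 t and V(52.56) = 40.1086 m³.
No KCl enters, so dm/dt = −Q_out · (m/V).
dm/m = −Q_out dt/(V₀ + 0.343200 t); integrating gives ln(m/m₀) = −(Q_out/(Q_in−Q_out)) ln(V/V₀).
m = m₀ (V₀/V)^(Q_out/(Q_in−Q_out)) = 59.14 × (22.07/40.1086)^(1.45688) = 24.7695 mol.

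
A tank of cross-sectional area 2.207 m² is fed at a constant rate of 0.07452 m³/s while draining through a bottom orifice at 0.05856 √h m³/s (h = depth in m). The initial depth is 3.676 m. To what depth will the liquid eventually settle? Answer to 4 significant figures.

Level balance: A dh/dt = 0.07452 − 0.05856 √h. Setting dh/dt = 0:
Q_in = 0.05856 √h_ss ⇒ √h_ss = 0.07452/0.05856 = 1.27254.
h_ss = 1.27254² = 1.61936 m. (Since h₀ = 3.676 m > h_ss, the level will fall toward this value.)

1.619 m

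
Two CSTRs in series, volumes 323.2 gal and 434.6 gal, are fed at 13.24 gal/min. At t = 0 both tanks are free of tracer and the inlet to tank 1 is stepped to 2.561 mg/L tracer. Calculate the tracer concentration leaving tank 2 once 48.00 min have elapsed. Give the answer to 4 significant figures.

Species balance on tank i: dCᵢ/dt = (Cᵢ₋₁ − Cᵢ)/τᵢ with τᵢ = Vᵢ/Q.
τ₁ = 323.2/13.24 = 24.4109 min; τ₂ = 434.6/13.24 = 32.8248 min.
Tank 1: C₁ = C_in(1 − e^(−t/τ₁)). Tank 2 (τ₁ ≠ τ₂): C₂ = C_in[1 − (τ₁ e^(−t/τ₁) − τ₂ e^(−t/τ₂))/(τ₁ − τ₂)].
At t = 48.00: e^(−t/τ₁) = 0.139969, e^(−t/τ₂) = 0.231700.
C₂ = 2.561·[1 − (24.4109·0.139969 − 32.8248·0.231700)/(-8.41390)] = 2.561·0.502162 = 1.28604 mg/L.

1.286 mg/L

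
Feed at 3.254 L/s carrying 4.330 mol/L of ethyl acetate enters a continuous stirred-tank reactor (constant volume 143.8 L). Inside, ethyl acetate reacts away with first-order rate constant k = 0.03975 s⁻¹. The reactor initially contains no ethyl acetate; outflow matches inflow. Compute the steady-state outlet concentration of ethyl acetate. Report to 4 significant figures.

1.571 mol/L

Accumulation = in − out − consumed: V dC/dt = Q C_in − Q C − k V C.
At steady state: 0 = Q C_in − (Q + kV) C_ss, so C_ss = Q C_in/(Q + kV).
C_ss = 3.254·4.330/(3.254 + 0.03975·143.8) = 14.0898/8.97005 = 1.57076 mol/L.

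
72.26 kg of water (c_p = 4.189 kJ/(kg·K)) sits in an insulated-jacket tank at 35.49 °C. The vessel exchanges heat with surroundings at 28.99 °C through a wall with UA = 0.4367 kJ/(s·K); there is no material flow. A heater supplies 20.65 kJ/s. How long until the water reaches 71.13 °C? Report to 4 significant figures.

M c_p dT/dt = −UA(T − T_amb) + Q̇.
τ = M c_p/UA = 693.147 s; T_ss = T_amb + Q̇/UA = 28.99 + 20.65/0.4367 = 76.2765 °C.
T(t) = T_ss + (T₀ − T_ss)e^(−t/τ); set T = 71.13:
t = −τ ln[(T − T_ss)/(T₀ − T_ss)] = −693.147 · ln(0.126181) = 1434.84 s.

1435 s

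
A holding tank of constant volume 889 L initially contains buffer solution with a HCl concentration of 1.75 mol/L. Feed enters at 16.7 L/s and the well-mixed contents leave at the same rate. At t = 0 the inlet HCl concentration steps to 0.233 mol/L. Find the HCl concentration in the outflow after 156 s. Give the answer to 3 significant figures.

0.314 mol/L

Mass balance on the solute (V constant): V dC/dt = Q(C_in − C).
Time constant τ = V/Q = 889/16.7 = 53.234 s.
Integrating: C(t) = C_in + (C₀ − C_in) e^(−t/τ).
C(156) = 0.233 + (1.75 − 0.233)·e^(−156/53.234) = 0.233 + (1.5170)·0.053371 = 0.31396 mol/L.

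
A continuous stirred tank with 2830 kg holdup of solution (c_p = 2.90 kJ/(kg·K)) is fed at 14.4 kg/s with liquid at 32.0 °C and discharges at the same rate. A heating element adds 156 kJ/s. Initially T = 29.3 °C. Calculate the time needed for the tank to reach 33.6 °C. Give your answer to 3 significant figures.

M c_p dT/dt = ṁ c_p (T_in − T) + Q̇.
τ = M/ṁ = 196.53 s; T_ss = T_in + Q̇/(ṁ c_p) = 35.736 °C.
T(t) = T_ss + (T₀ − T_ss) e^(−t/τ). Set T = 33.6:
e^(−t/τ) = (33.6 − 35.736)/(29.3 − 35.736) = 0.33184
t = −196.53 · ln(0.33184) = 216.79 s.

217 s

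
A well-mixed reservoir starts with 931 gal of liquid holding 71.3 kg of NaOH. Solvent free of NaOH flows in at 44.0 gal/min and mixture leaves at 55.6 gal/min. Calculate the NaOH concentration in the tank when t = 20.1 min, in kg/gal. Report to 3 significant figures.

0.0257 kg/gal

Let m(t) be the amount of NaOH. Volume: V(t) = V₀ + (Q_in − Q_out) t = 931 − 11.600 t; V(20.1) = 697.84 gal.
Solute balance: dm/dt = 0 − Q_out C = −Q_out m/V(t).
Separate: dm/m = −Q_out dt/V(t) ⇒ ln(m/m₀) = −(Q_out/(Q_in−Q_out)) ln(V/V₀).
m = m₀ (V₀/V)^(Q_out/(Q_in−Q_out)) = 71.3 × (931/697.84)^(-4.7931) = 17.907 kg.
C = m/V = 17.907/697.84 = 0.025661 kg/gal.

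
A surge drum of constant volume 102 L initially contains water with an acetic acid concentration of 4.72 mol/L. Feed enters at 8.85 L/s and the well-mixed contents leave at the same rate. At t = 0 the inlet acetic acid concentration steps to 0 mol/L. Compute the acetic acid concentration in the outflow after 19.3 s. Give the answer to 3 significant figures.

Unsteady species balance (constant V, well mixed): V dC/dt = Q(C_in − C).
Rewrite as dC/dt + C/τ = C_in/τ, τ = V/Q = 11.525 s.
Integrating: C(t) = C_in + (C₀ − C_in) e^(−t/τ).
C(19.3) = 0 + (4.72 − 0)·e^(−19.3/11.525) = 0 + (4.7200)·0.18739 = 0.88448 mol/L.

0.884 mol/L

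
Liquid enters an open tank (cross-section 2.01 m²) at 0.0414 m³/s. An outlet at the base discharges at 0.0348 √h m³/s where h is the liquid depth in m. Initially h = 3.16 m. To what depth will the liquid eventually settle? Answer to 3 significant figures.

1.42 m

Mass balance (ρ constant): A dh/dt = Q_in − 0.0348 √h. At steady state dh/dt = 0:
Q_in = 0.0348 √h_ss ⇒ √h_ss = 0.0414/0.0348 = 1.1897.
h_ss = 1.1897² = 1.4153 m. (Since h₀ = 3.16 m > h_ss, the level will fall toward this value.)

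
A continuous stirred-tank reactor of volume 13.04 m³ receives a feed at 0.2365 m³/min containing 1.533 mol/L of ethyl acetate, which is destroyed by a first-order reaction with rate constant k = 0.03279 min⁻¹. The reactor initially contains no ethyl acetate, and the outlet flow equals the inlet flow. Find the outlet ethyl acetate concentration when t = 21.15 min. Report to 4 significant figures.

V dC/dt = Q(C_in − C) − k V C.
dC/dt = (Q/V) C_in − (Q/V + k) C; effective rate a = Q/V + k = 0.0181365 + 0.03279 = 0.0509265 min⁻¹.
C_ss = Q C_in/(Q + kV) = 0.545949 mol/L; C(t) = C_ss + (C₀ − C_ss) e^(−a t).
C(21.15) = 0.545949 + (-0.545949)·e^(−0.0509265·21.15) = 0.545949 + (-0.545949)·0.340583 = 0.360008 mol/L.

0.3600 mol/L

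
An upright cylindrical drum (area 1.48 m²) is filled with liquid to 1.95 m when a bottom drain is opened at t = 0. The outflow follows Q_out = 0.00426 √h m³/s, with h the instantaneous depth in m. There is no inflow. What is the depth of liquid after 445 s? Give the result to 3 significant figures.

With no inflow, A dh/dt = −0.00426 √h.
This is separable: 2 d(√h)/dt = −0.00426/A, so √h = √h₀ − (0.00426/(2A)) t.
√h = √1.95 − 0.00426·445/(2·1.48) = 1.3964 − 0.64044 = 0.75598.
h = 0.75598² = 0.57151 m.

0.572 m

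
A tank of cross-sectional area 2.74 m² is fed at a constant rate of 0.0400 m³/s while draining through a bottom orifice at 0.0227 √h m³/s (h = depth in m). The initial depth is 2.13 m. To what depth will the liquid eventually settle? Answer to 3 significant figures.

3.11 m

Level balance: A dh/dt = 0.0400 − 0.0227 √h. Setting dh/dt = 0:
Q_in = 0.0227 √h_ss ⇒ √h_ss = 0.0400/0.0227 = 1.7621.
h_ss = 1.7621² = 3.1050 m. (Since h₀ = 2.13 m < h_ss, the level will rise toward this value.)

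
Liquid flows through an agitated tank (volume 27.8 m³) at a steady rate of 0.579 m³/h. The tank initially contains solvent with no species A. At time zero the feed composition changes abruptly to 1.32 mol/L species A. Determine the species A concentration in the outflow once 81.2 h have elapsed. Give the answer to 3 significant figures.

1.08 mol/L

Mass balance on the solute (V constant): V dC/dt = Q(C_in − C).
So dC/dt = (C_in − C)/τ with τ = V/Q = 27.8/0.579 = 48.014 h.
C approaches C_in exponentially: C(t) = C_in + (C₀ − C_in) e^(−t/τ).
C(81.2) = 1.32 + (0 − 1.32)·e^(−81.2/48.014) = 1.32 + (-1.3200)·0.18430 = 1.0767 mol/L.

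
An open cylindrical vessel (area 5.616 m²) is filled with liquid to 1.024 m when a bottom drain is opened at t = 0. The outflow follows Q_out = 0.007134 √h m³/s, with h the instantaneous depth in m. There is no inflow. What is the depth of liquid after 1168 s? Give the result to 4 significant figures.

With no inflow, A dh/dt = −0.007134 √h.
This is separable: 2 d(√h)/dt = −0.007134/A, so √h = √h₀ − (0.007134/(2A)) t.
√h = √1.024 − 0.007134·1168/(2·5.616) = 1.01193 − 0.741855 = 0.270074.
h = 0.270074² = 0.0729400 m.

0.07294 m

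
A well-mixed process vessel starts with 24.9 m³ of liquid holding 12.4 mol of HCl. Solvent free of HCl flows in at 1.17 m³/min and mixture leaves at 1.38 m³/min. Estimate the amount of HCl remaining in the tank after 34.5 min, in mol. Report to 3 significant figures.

1.29 mol

Total volume: dV/dt = Q_in − Q_out = -0.21000 m³/min, so V(t) = 24.9 − 0.21000 t and V(34.5) = 17.655 m³.
Solute balance: dm/dt = 0 − Q_out C = −Q_out m/V(t).
dm/m = −Q_out dt/(V₀ − 0.21000 t); integrating gives ln(m/m₀) = −(Q_out/(Q_in−Q_out)) ln(V/V₀).
m = m₀ (V₀/V)^(Q_out/(Q_in−Q_out)) = 12.4 × (24.9/17.655)^(-6.5714) = 1.2945 mol.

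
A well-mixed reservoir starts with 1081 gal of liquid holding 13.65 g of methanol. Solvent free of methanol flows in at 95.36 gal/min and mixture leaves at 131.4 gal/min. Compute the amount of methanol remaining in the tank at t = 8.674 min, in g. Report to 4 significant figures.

3.932 g

Total volume: dV/dt = Q_in − Q_out = -36.0400 gal/min, so V(t) = 1081 − 36.0400 t and V(8.674) = 768.389 gal.
Species balance (pure solvent in): dm/dt = −Q_out · m/V(t).
Separate: dm/m = −Q_out dt/V(t) ⇒ ln(m/m₀) = −(Q_out/(Q_in−Q_out)) ln(V/V₀).
m = m₀ (V₀/V)^(Q_out/(Q_in−Q_out)) = 13.65 × (1081/768.389)^(-3.64595) = 3.93225 g.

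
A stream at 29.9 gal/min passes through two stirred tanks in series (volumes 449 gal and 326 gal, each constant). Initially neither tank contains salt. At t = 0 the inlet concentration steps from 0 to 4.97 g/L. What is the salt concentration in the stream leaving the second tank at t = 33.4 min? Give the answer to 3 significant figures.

Each tank obeys Vᵢ dCᵢ/dt = Q(Cᵢ₋₁ − Cᵢ), so τᵢ = Vᵢ/Q.
τ₁ = 449/29.9 = 15.017 min; τ₂ = 326/29.9 = 10.903 min.
Tank 1: C₁ = C_in(1 − e^(−t/τ₁)). Tank 2 (τ₁ ≠ τ₂): C₂ = C_in[1 − (τ₁ e^(−t/τ₁) − τ₂ e^(−t/τ₂))/(τ₁ − τ₂)].
At t = 33.4: e^(−t/τ₁) = 0.10816, e^(−t/τ₂) = 0.046730.
C₂ = 4.97·[1 − (15.017·0.10816 − 10.903·0.046730)/(4.1137)] = 4.97·0.72904 = 3.6233 g/L.

3.62 g/L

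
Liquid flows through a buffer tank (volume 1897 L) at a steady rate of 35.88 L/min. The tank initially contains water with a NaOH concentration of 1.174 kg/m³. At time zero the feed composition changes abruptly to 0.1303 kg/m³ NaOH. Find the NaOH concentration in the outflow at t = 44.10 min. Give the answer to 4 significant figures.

0.5835 kg/m³

Mass balance on the solute (V constant): V dC/dt = Q(C_in − C).
So dC/dt = (C_in − C)/τ with τ = V/Q = 1897/35.88 = 52.8707 min.
C approaches C_in exponentially: C(t) = C_in + (C₀ − C_in) e^(−t/τ).
C(44.10) = 0.1303 + (1.174 − 0.1303)·e^(−44.10/52.8707) = 0.1303 + (1.04370)·0.434260 = 0.583538 kg/m³.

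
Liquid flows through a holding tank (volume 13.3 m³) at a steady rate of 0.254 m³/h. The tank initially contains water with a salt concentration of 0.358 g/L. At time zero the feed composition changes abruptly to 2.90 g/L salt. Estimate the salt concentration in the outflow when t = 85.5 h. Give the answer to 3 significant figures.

Unsteady species balance (constant V, well mixed): V dC/dt = Q(C_in − C).
Rewrite as dC/dt + C/τ = C_in/τ, τ = V/Q = 52.362 h.
Solution: C(t) = C_in + (C₀ − C_in) e^(−t/τ).
C(85.5) = 2.90 + (0.358 − 2.90)·e^(−85.5/52.362) = 2.90 + (-2.5420)·0.19537 = 2.4034 g/L.

2.40 g/L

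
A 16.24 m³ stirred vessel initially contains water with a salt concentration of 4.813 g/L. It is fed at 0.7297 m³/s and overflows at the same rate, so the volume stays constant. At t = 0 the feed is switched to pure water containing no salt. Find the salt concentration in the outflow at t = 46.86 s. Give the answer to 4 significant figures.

Unsteady species balance (constant V, well mixed): V dC/dt = Q(C_in − C).
Rewrite as dC/dt + C/τ = C_in/τ, τ = V/Q = 22.2557 s.
Solution: C(t) = C_in + (C₀ − C_in) e^(−t/τ).
C(46.86) = 0 + (4.813 − 0)·e^(−46.86/22.2557) = 0 + (4.81300)·0.121782 = 0.586135 g/L.

0.5861 g/L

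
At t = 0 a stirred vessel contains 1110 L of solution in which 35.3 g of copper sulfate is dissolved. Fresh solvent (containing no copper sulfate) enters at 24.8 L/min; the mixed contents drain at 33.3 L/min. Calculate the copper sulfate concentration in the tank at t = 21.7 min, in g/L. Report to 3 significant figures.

0.0187 g/L

Total volume: dV/dt = Q_in − Q_out = -8.5000 L/min, so V(t) = 1110 − 8.5000 t and V(21.7) = 925.55 L.
Species balance (pure solvent in): dm/dt = −Q_out · m/V(t).
Separate: dm/m = −Q_out dt/V(t) ⇒ ln(m/m₀) = −(Q_out/(Q_in−Q_out)) ln(V/V₀).
m = m₀ (V₀/V)^(Q_out/(Q_in−Q_out)) = 35.3 × (1110/925.55)^(-3.9176) = 17.321 g.
C = m/V = 17.321/925.55 = 0.018715 g/L.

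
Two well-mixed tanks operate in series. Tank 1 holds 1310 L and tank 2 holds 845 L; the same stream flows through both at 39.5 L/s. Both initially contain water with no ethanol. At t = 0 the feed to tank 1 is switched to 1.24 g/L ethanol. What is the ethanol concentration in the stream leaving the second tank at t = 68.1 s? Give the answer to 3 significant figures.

0.885 g/L

Each tank obeys Vᵢ dCᵢ/dt = Q(Cᵢ₋₁ − Cᵢ), so τᵢ = Vᵢ/Q.
τ₁ = 1310/39.5 = 33.165 s; τ₂ = 845/39.5 = 21.392 s.
Solving the cascade with C₁(0)=C₂(0)=0 gives C₂(t) = C_in[1 − (τ₁ e^(−t/τ₁) − τ₂ e^(−t/τ₂))/(τ₁ − τ₂)].
At t = 68.1: e^(−t/τ₁) = 0.12830, e^(−t/τ₂) = 0.041446.
C₂ = 1.24·[1 − (33.165·0.12830 − 21.392·0.041446)/(11.772)] = 1.24·0.71387 = 0.88520 g/L.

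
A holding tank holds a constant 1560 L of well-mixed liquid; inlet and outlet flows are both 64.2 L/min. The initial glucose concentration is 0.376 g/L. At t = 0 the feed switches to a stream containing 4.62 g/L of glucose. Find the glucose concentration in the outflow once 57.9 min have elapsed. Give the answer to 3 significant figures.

Unsteady species balance (constant V, well mixed): V dC/dt = Q(C_in − C).
So dC/dt = (C_in − C)/τ with τ = V/Q = 1560/64.2 = 24.299 min.
Integrating: C(t) = C_in + (C₀ − C_in) e^(−t/τ).
C(57.9) = 4.62 + (0.376 − 4.62)·e^(−57.9/24.299) = 4.62 + (-4.2440)·0.092291 = 4.2283 g/L.

4.23 g/L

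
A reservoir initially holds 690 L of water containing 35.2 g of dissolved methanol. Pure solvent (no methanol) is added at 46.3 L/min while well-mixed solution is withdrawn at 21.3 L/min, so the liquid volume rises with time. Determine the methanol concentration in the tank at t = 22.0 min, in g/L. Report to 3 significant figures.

Let m(t) be the amount of methanol. Volume: V(t) = V₀ + (Q_in − Q_out) t = 690 + 25.000 t; V(22.0) = 1240.0 L.
No methanol enters, so dm/dt = −Q_out · (m/V).
dm/m = −Q_out dt/(V₀ + 25.000 t); integrating gives ln(m/m₀) = −(Q_out/(Q_in−Q_out)) ln(V/V₀).
m = m₀ (V₀/V)^(Q_out/(Q_in−Q_out)) = 35.2 × (690/1240.0)^(0.85200) = 21.362 g.
C = m/V = 21.362/1240.0 = 0.017228 g/L.

0.0172 g/L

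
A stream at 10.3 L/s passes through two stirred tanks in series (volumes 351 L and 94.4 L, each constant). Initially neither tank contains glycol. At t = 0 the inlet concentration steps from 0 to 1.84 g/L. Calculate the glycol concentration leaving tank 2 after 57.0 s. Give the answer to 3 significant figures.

Species balance on tank i: dCᵢ/dt = (Cᵢ₋₁ − Cᵢ)/τᵢ with τᵢ = Vᵢ/Q.
τ₁ = 351/10.3 = 34.078 s; τ₂ = 94.4/10.3 = 9.1650 s.
Tank 1: C₁ = C_in(1 − e^(−t/τ₁)). Tank 2 (τ₁ ≠ τ₂): C₂ = C_in[1 − (τ₁ e^(−t/τ₁) − τ₂ e^(−t/τ₂))/(τ₁ − τ₂)].
At t = 57.0: e^(−t/τ₁) = 0.18775, e^(−t/τ₂) = 0.0019907.
C₂ = 1.84·[1 − (34.078·0.18775 − 9.1650·0.0019907)/(24.913)] = 1.84·0.74391 = 1.3688 g/L.

1.37 g/L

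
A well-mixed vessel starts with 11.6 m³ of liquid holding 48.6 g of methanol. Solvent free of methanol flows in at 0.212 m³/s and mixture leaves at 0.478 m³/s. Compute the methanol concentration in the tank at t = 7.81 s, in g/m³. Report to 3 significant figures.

Let m(t) be the amount of methanol. Volume: V(t) = V₀ + (Q_in − Q_out) t = 11.6 − 0.26600 t; V(7.81) = 9.5225 m³.
No methanol enters, so dm/dt = −Q_out · (m/V).
dm/m = −Q_out dt/(V₀ − 0.26600 t); integrating gives ln(m/m₀) = −(Q_out/(Q_in−Q_out)) ln(V/V₀).
m = m₀ (V₀/V)^(Q_out/(Q_in−Q_out)) = 48.6 × (11.6/9.5225)^(-1.7970) = 34.090 g.
C = m/V = 34.090/9.5225 = 3.5799 g/m³.

3.58 g/m³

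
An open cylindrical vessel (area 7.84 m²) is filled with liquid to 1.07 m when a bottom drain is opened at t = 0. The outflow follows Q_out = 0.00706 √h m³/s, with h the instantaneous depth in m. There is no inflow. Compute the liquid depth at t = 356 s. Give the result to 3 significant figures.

0.764 m

Unsteady balance on liquid volume: A dh/dt = −0.00706 √h.
Separate and integrate: 2(√h − √h₀) = −(0.00706/A) t.
√h = √1.07 − 0.00706·356/(2·7.84) = 1.0344 − 0.16029 = 0.87412.
h = 0.87412² = 0.76408 m.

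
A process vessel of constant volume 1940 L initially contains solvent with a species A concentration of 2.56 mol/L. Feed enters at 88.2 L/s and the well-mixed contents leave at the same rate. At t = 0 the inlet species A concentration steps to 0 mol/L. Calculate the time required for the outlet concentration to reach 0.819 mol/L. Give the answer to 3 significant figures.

25.1 s

Species balance on the tank: V dC/dt = Q(C_in − C), so τ = V/Q = 21.995 s.
C(t) = C_in + (C₀ − C_in) e^(−t/τ). Set C = 0.819 and solve for t:
e^(−t/τ) = (C − C_in)/(C₀ − C_in) = (0.819 − 0)/(2.56 − 0) = 0.31992
t = −τ ln(…) = 21.995 × 1.1397 = 25.068 s.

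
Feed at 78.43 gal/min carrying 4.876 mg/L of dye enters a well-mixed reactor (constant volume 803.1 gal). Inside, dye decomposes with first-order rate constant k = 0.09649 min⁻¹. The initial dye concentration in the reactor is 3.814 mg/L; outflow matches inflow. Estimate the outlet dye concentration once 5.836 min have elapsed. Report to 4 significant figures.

Accumulation = in − out − consumed: V dC/dt = Q C_in − Q C − k V C.
dC/dt = (Q/V) C_in − (Q/V + k) C; effective rate a = Q/V + k = 0.0976591 + 0.09649 = 0.194149 min⁻¹.
C_ss = Q C_in/(Q + kV) = 2.45268 mg/L; C(t) = C_ss + (C₀ − C_ss) e^(−a t).
C(5.836) = 2.45268 + (1.36132)·e^(−0.194149·5.836) = 2.45268 + (1.36132)·0.322048 = 2.89109 mg/L.

2.891 mg/L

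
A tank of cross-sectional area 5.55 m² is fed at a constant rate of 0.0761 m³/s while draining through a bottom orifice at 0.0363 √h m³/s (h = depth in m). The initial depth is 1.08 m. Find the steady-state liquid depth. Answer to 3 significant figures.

Unsteady balance on liquid volume: A dh/dt = Q_in − 0.0363 √h. At steady state dh/dt = 0:
Q_in = 0.0363 √h_ss ⇒ √h_ss = 0.0761/0.0363 = 2.0964.
h_ss = 2.0964² = 4.3950 m. (Since h₀ = 1.08 m < h_ss, the level will rise toward this value.)

4.39 m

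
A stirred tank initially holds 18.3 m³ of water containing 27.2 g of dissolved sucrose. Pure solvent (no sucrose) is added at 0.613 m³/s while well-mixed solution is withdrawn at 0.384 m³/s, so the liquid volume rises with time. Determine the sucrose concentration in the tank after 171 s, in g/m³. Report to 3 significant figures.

Total volume: dV/dt = Q_in − Q_out = 0.22900 m³/s, so V(t) = 18.3 + 0.22900 t and V(171) = 57.459 m³.
Species balance (pure solvent in): dm/dt = −Q_out · m/V(t).
dm/m = −Q_out dt/(V₀ + 0.22900 t); integrating gives ln(m/m₀) = −(Q_out/(Q_in−Q_out)) ln(V/V₀).
m = m₀ (V₀/V)^(Q_out/(Q_in−Q_out)) = 27.2 × (18.3/57.459)^(1.6769) = 3.9933 g.
C = m/V = 3.9933/57.459 = 0.069498 g/m³.

0.0695 g/m³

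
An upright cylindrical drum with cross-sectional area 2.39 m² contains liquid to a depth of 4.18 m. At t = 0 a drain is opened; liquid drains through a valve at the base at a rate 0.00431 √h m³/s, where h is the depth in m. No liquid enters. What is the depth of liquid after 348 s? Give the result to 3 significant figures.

A dh/dt = −Q_out = −0.00431 √h.
∫ h^(−1/2) dh = −(0.00431/A) ∫ dt, giving 2√h = 2√h₀ − (0.00431/A) t.
√h = √4.18 − 0.00431·348/(2·2.39) = 2.0445 − 0.31378 = 1.7307.
h = 1.7307² = 2.9954 m.

3.00 m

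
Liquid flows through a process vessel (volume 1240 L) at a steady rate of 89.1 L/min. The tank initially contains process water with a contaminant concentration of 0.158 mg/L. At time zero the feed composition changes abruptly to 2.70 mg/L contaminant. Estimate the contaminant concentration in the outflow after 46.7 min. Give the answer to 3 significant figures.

Transient balance on the dissolved component: V dC/dt = Q(C_in − C).
Time constant τ = V/Q = 1240/89.1 = 13.917 min.
Solution: C(t) = C_in + (C₀ − C_in) e^(−t/τ).
C(46.7) = 2.70 + (0.158 − 2.70)·e^(−46.7/13.917) = 2.70 + (-2.5420)·0.034888 = 2.6113 mg/L.

2.61 mg/L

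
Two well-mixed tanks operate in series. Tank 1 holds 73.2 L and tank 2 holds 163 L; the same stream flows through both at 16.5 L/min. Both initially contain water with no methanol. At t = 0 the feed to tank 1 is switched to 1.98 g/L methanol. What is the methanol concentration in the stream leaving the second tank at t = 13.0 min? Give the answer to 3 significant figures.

Time constants: τᵢ = Vᵢ/Q for each well-mixed tank.
τ₁ = 73.2/16.5 = 4.4364 min; τ₂ = 163/16.5 = 9.8788 min.
Tank 1: C₁ = C_in(1 − e^(−t/τ₁)). Tank 2 (τ₁ ≠ τ₂): C₂ = C_in[1 − (τ₁ e^(−t/τ₁) − τ₂ e^(−t/τ₂))/(τ₁ − τ₂)].
At t = 13.0: e^(−t/τ₁) = 0.053380, e^(−t/τ₂) = 0.26822.
C₂ = 1.98·[1 − (4.4364·0.053380 − 9.8788·0.26822)/(-5.4424)] = 1.98·0.55666 = 1.1022 g/L.

1.10 g/L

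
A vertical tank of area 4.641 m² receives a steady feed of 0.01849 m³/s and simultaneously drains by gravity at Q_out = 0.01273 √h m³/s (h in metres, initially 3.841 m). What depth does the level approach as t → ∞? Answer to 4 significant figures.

2.110 m

A dh/dt = Q_in − 0.01273 √h. Steady state requires inflow = outflow:
Q_in = 0.01273 √h_ss ⇒ √h_ss = 0.01849/0.01273 = 1.45247.
h_ss = 1.45247² = 2.10968 m. (Since h₀ = 3.841 m > h_ss, the level will fall toward this value.)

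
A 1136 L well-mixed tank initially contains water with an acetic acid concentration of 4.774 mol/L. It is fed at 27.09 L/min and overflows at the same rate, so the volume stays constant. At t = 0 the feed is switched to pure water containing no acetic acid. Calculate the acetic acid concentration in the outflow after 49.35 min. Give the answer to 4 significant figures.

1.472 mol/L

Unsteady species balance (constant V, well mixed): V dC/dt = Q(C_in − C).
So dC/dt = (C_in − C)/τ with τ = V/Q = 1136/27.09 = 41.9343 min.
This is linear first-order; C(t) = C_in + (C₀ − C_in) e^(−t/τ).
C(49.35) = 0 + (4.774 − 0)·e^(−49.35/41.9343) = 0 + (4.77400)·0.308251 = 1.47159 mol/L.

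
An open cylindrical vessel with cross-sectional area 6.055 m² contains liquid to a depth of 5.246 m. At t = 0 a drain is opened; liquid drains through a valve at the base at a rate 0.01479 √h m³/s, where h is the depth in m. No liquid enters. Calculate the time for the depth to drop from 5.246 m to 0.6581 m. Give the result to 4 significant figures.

1211 s

Unsteady balance on liquid volume: A dh/dt = −0.01479 √h.
∫ h^(−1/2) dh = −(0.01479/A) ∫ dt, giving 2√h = 2√h₀ − (0.01479/A) t.
t = 2A(√h₀ − √h)/0.01479 = 2·6.055·(√5.246 − √0.6581)/0.01479
  = 12.1100 × (2.29041 − 0.811234) / 0.01479 = 1211.15 s.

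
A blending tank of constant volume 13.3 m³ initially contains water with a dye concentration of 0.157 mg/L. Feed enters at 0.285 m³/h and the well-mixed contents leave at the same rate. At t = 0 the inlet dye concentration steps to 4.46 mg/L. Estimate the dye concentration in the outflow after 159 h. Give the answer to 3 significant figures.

4.32 mg/L

Accumulation = in − out for the solute gives V dC/dt = Q(C_in − C).
So dC/dt = (C_in − C)/τ with τ = V/Q = 13.3/0.285 = 46.667 h.
This is linear first-order; C(t) = C_in + (C₀ − C_in) e^(−t/τ).
C(159) = 4.46 + (0.157 − 4.46)·e^(−159/46.667) = 4.46 + (-4.3030)·0.033136 = 4.3174 mg/L.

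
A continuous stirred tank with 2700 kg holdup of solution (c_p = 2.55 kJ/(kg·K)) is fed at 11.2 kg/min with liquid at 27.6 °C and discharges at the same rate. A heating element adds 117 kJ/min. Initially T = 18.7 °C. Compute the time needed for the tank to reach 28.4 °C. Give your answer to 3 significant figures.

First-law balance (no shaft work): M c_p dT/dt = ṁ c_p (T_in − T) + 117.
τ = M/ṁ = 241.07 min; T_ss = T_in + Q̇/(ṁ c_p) = 31.697 °C.
T(t) = T_ss + (T₀ − T_ss) e^(−t/τ). Set T = 28.4:
e^(−t/τ) = (28.4 − 31.697)/(18.7 − 31.697) = 0.25365
t = −241.07 · ln(0.25365) = 330.70 min.

331 min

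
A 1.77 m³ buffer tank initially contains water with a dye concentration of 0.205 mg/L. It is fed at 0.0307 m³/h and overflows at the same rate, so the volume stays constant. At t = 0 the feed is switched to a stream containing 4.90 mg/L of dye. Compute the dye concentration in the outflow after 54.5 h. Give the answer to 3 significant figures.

Accumulation = in − out for the solute gives V dC/dt = Q(C_in − C).
So dC/dt = (C_in − C)/τ with τ = V/Q = 1.77/0.0307 = 57.655 h.
This is linear first-order; C(t) = C_in + (C₀ − C_in) e^(−t/τ).
C(54.5) = 4.90 + (0.205 − 4.90)·e^(−54.5/57.655) = 4.90 + (-4.6950)·0.38857 = 3.0757 mg/L.

3.08 mg/L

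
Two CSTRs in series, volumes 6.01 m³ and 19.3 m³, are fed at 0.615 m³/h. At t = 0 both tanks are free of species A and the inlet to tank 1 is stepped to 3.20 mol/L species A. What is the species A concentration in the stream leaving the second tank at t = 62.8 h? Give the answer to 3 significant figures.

2.57 mol/L

Time constants: τᵢ = Vᵢ/Q for each well-mixed tank.
τ₁ = 6.01/0.615 = 9.7724 h; τ₂ = 19.3/0.615 = 31.382 h.
Tank 1: C₁ = C_in(1 − e^(−t/τ₁)). Tank 2 (τ₁ ≠ τ₂): C₂ = C_in[1 − (τ₁ e^(−t/τ₁) − τ₂ e^(−t/τ₂))/(τ₁ − τ₂)].
At t = 62.8: e^(−t/τ₁) = 0.0016184, e^(−t/τ₂) = 0.13518.
C₂ = 3.20·[1 − (9.7724·0.0016184 − 31.382·0.13518)/(-21.610)] = 3.20·0.80442 = 2.5741 mol/L.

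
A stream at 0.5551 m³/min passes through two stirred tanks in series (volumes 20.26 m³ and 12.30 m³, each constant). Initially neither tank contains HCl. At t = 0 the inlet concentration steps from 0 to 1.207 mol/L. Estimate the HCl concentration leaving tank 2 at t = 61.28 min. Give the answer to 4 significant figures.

Species balance on tank i: dCᵢ/dt = (Cᵢ₋₁ − Cᵢ)/τᵢ with τᵢ = Vᵢ/Q.
τ₁ = 20.26/0.5551 = 36.4979 min; τ₂ = 12.30/0.5551 = 22.1582 min.
Tank 1: C₁ = C_in(1 − e^(−t/τ₁)). Tank 2 (τ₁ ≠ τ₂): C₂ = C_in[1 − (τ₁ e^(−t/τ₁) − τ₂ e^(−t/τ₂))/(τ₁ − τ₂)].
At t = 61.28: e^(−t/τ₁) = 0.186561, e^(−t/τ₂) = 0.0629401.
C₂ = 1.207·[1 − (36.4979·0.186561 − 22.1582·0.0629401)/(14.3398)] = 1.207·0.622418 = 0.751258 mol/L.

0.7513 mol/L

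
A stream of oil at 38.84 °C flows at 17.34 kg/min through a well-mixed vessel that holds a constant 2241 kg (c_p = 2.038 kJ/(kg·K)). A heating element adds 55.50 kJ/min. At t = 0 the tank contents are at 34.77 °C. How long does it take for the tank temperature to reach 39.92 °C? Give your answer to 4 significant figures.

315.6 min

Heat balance on the well-mixed liquid: M c_p dT/dt = ṁ c_p (T_in − T) + 55.50.
τ = M/ṁ = 129.239 min; T_ss = T_in + Q̇/(ṁ c_p) = 40.4105 °C.
T(t) = T_ss + (T₀ − T_ss) e^(−t/τ). Set T = 39.92:
e^(−t/τ) = (39.92 − 40.4105)/(34.77 − 40.4105) = 0.0869614
t = −129.239 · ln(0.0869614) = 315.639 min.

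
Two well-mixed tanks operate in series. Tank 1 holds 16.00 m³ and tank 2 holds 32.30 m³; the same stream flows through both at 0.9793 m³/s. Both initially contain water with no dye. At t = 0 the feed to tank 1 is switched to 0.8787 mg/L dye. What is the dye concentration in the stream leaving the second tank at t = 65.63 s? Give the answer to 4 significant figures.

0.6562 mg/L

Time constants: τᵢ = Vᵢ/Q for each well-mixed tank.
τ₁ = 16.00/0.9793 = 16.3382 s; τ₂ = 32.30/0.9793 = 32.9827 s.
Tank 1: C₁ = C_in(1 − e^(−t/τ₁)). Tank 2 (τ₁ ≠ τ₂): C₂ = C_in[1 − (τ₁ e^(−t/τ₁) − τ₂ e^(−t/τ₂))/(τ₁ − τ₂)].
At t = 65.63: e^(−t/τ₁) = 0.0180075, e^(−t/τ₂) = 0.136719.
C₂ = 0.8787·[1 − (16.3382·0.0180075 − 32.9827·0.136719)/(-16.6445)] = 0.8787·0.746755 = 0.656173 mg/L.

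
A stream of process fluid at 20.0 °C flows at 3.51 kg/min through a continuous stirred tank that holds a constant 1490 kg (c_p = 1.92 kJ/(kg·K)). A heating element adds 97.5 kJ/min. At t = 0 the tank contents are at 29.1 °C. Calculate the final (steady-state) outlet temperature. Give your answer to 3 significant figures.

34.5 °C

M c_p dT/dt = ṁ c_p (T_in − T) + Q̇.
At steady state dT/dt = 0 ⇒ T_ss = T_in + Q̇/(ṁ c_p) = 20.0 + 97.5/(3.51·1.92) = 34.468 °C.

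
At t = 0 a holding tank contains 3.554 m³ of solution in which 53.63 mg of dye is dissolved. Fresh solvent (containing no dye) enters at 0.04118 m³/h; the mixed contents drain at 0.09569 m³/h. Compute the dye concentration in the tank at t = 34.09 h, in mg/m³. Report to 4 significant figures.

Total volume: dV/dt = Q_in − Q_out = -0.0545100 m³/h, so V(t) = 3.554 − 0.0545100 t and V(34.09) = 1.69575 m³.
Solute balance: dm/dt = 0 − Q_out C = −Q_out m/V(t).
dm/m = −Q_out dt/(V₀ − 0.0545100 t); integrating gives ln(m/m₀) = −(Q_out/(Q_in−Q_out)) ln(V/V₀).
m = m₀ (V₀/V)^(Q_out/(Q_in−Q_out)) = 53.63 × (3.554/1.69575)^(-1.75546) = 14.6313 mg.
C = m/V = 14.6313/1.69575 = 8.62821 mg/m³.

8.628 mg/m³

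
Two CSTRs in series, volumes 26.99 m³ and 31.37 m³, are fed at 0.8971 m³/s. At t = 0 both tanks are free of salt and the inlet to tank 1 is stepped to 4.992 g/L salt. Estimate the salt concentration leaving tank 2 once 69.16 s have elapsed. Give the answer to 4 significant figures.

3.133 g/L

Species balance on tank i: dCᵢ/dt = (Cᵢ₋₁ − Cᵢ)/τᵢ with τᵢ = Vᵢ/Q.
τ₁ = 26.99/0.8971 = 30.0858 s; τ₂ = 31.37/0.8971 = 34.9682 s.
Solving the cascade with C₁(0)=C₂(0)=0 gives C₂(t) = C_in[1 − (τ₁ e^(−t/τ₁) − τ₂ e^(−t/τ₂))/(τ₁ − τ₂)].
At t = 69.16: e^(−t/τ₁) = 0.100384, e^(−t/τ₂) = 0.138374.
C₂ = 4.992·[1 − (30.0858·0.100384 − 34.9682·0.138374)/(-4.88240)] = 4.992·0.627525 = 3.13261 g/L.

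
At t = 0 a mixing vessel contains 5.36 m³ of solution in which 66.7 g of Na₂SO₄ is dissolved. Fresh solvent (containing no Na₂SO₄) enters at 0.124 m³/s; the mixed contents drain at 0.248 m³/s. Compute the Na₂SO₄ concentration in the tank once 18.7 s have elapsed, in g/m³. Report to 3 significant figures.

Let m(t) be the amount of Na₂SO₄. Volume: V(t) = V₀ + (Q_in − Q_out) t = 5.36 − 0.12400 t; V(18.7) = 3.0412 m³.
No Na₂SO₄ enters, so dm/dt = −Q_out · (m/V).
Separate: dm/m = −Q_out dt/V(t) ⇒ ln(m/m₀) = −(Q_out/(Q_in−Q_out)) ln(V/V₀).
m = m₀ (V₀/V)^(Q_out/(Q_in−Q_out)) = 66.7 × (5.36/3.0412)^(-2.0000) = 21.473 g.
C = m/V = 21.473/3.0412 = 7.0606 g/m³.

7.06 g/m³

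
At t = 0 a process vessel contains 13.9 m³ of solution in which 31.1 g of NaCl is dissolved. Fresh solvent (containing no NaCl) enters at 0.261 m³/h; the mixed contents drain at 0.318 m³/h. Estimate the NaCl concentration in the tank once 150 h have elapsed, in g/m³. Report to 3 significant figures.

0.0283 g/m³

Let m(t) be the amount of NaCl. Volume: V(t) = V₀ + (Q_in − Q_out) t = 13.9 − 0.057000 t; V(150) = 5.3500 m³.
Species balance (pure solvent in): dm/dt = −Q_out · m/V(t).
dm/m = −Q_out dt/(V₀ − 0.057000 t); integrating gives ln(m/m₀) = −(Q_out/(Q_in−Q_out)) ln(V/V₀).
m = m₀ (V₀/V)^(Q_out/(Q_in−Q_out)) = 31.1 × (13.9/5.3500)^(-5.5789) = 0.15114 g.
C = m/V = 0.15114/5.3500 = 0.028251 g/m³.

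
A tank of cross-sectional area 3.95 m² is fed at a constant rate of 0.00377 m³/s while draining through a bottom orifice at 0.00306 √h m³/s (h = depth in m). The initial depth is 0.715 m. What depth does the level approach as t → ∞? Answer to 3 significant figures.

1.52 m

Accumulation of liquid (constant cross-section A): A dh/dt = Q_in − 0.00306 √h. At steady state dh/dt = 0:
Q_in = 0.00306 √h_ss ⇒ √h_ss = 0.00377/0.00306 = 1.2320.
h_ss = 1.2320² = 1.5179 m. (Since h₀ = 0.715 m < h_ss, the level will rise toward this value.)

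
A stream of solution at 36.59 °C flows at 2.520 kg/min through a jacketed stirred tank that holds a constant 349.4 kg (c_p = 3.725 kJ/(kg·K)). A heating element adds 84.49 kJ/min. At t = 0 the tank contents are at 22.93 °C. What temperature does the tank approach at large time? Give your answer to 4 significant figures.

45.59 °C

First-law balance (no shaft work): M c_p dT/dt = ṁ c_p (T_in − T) + 84.49.
At steady state dT/dt = 0 ⇒ T_ss = T_in + Q̇/(ṁ c_p) = 36.59 + 84.49/(2.520·3.725) = 45.5907 °C.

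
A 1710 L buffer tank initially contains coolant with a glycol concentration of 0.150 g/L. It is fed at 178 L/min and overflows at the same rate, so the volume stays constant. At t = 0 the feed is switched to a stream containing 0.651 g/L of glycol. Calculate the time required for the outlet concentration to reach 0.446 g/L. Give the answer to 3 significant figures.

8.58 min

Species balance: V dC/dt = Q(C_in − C) ⇒ τ = V/Q = 9.6067 min.
C(t) = C_in + (C₀ − C_in) e^(−t/τ). Set C = 0.446 and solve for t:
e^(−t/τ) = (C − C_in)/(C₀ − C_in) = (0.446 − 0.651)/(0.150 − 0.651) = 0.40918
t = −τ ln(…) = 9.6067 × 0.89360 = 8.5845 min.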